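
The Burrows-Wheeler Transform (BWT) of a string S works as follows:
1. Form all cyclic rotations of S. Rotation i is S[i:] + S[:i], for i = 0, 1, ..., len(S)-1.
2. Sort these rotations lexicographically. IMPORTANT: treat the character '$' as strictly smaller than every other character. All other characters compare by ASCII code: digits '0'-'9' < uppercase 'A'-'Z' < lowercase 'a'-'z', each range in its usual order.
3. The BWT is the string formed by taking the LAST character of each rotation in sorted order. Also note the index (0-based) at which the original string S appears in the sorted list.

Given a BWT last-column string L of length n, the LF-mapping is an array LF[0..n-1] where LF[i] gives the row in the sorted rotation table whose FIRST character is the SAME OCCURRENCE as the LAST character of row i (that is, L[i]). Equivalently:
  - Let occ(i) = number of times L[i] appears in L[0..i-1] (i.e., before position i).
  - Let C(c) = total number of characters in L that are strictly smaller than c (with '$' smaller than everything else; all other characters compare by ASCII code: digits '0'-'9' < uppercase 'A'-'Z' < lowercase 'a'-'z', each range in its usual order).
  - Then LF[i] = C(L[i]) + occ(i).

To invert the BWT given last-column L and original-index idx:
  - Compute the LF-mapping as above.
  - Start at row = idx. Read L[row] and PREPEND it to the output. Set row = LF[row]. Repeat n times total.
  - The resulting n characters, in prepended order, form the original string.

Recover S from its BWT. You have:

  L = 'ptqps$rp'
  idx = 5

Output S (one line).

Answer: rsqpptp$

Derivation:
LF mapping: 1 7 4 2 6 0 5 3
Walk LF starting at row 5, prepending L[row]:
  step 1: row=5, L[5]='$', prepend. Next row=LF[5]=0
  step 2: row=0, L[0]='p', prepend. Next row=LF[0]=1
  step 3: row=1, L[1]='t', prepend. Next row=LF[1]=7
  step 4: row=7, L[7]='p', prepend. Next row=LF[7]=3
  step 5: row=3, L[3]='p', prepend. Next row=LF[3]=2
  step 6: row=2, L[2]='q', prepend. Next row=LF[2]=4
  step 7: row=4, L[4]='s', prepend. Next row=LF[4]=6
  step 8: row=6, L[6]='r', prepend. Next row=LF[6]=5
Reversed output: rsqpptp$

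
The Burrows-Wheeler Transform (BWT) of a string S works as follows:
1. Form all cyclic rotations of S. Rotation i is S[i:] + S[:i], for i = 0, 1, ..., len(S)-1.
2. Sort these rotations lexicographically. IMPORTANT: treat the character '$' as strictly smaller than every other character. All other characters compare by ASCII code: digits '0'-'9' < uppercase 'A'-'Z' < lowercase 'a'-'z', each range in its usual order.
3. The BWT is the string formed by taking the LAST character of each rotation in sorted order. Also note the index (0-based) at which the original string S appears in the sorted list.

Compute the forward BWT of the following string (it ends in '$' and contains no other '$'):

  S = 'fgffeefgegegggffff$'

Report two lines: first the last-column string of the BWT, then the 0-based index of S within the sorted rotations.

All 19 rotations (rotation i = S[i:]+S[:i]):
  rot[0] = fgffeefgegegggffff$
  rot[1] = gffeefgegegggffff$f
  rot[2] = ffeefgegegggffff$fg
  rot[3] = feefgegegggffff$fgf
  rot[4] = eefgegegggffff$fgff
  rot[5] = efgegegggffff$fgffe
  rot[6] = fgegegggffff$fgffee
  rot[7] = gegegggffff$fgffeef
  rot[8] = egegggffff$fgffeefg
  rot[9] = gegggffff$fgffeefge
  rot[10] = egggffff$fgffeefgeg
  rot[11] = gggffff$fgffeefgege
  rot[12] = ggffff$fgffeefgegeg
  rot[13] = gffff$fgffeefgegegg
  rot[14] = ffff$fgffeefgegeggg
  rot[15] = fff$fgffeefgegegggf
  rot[16] = ff$fgffeefgegegggff
  rot[17] = f$fgffeefgegegggfff
  rot[18] = $fgffeefgegegggffff
Sorted (with $ < everything):
  sorted[0] = $fgffeefgegegggffff  (last char: 'f')
  sorted[1] = eefgegegggffff$fgff  (last char: 'f')
  sorted[2] = efgegegggffff$fgffe  (last char: 'e')
  sorted[3] = egegggffff$fgffeefg  (last char: 'g')
  sorted[4] = egggffff$fgffeefgeg  (last char: 'g')
  sorted[5] = f$fgffeefgegegggfff  (last char: 'f')
  sorted[6] = feefgegegggffff$fgf  (last char: 'f')
  sorted[7] = ff$fgffeefgegegggff  (last char: 'f')
  sorted[8] = ffeefgegegggffff$fg  (last char: 'g')
  sorted[9] = fff$fgffeefgegegggf  (last char: 'f')
  sorted[10] = ffff$fgffeefgegeggg  (last char: 'g')
  sorted[11] = fgegegggffff$fgffee  (last char: 'e')
  sorted[12] = fgffeefgegegggffff$  (last char: '$')
  sorted[13] = gegegggffff$fgffeef  (last char: 'f')
  sorted[14] = gegggffff$fgffeefge  (last char: 'e')
  sorted[15] = gffeefgegegggffff$f  (last char: 'f')
  sorted[16] = gffff$fgffeefgegegg  (last char: 'g')
  sorted[17] = ggffff$fgffeefgegeg  (last char: 'g')
  sorted[18] = gggffff$fgffeefgege  (last char: 'e')
Last column: ffeggfffgfge$fefgge
Original string S is at sorted index 12

Answer: ffeggfffgfge$fefgge
12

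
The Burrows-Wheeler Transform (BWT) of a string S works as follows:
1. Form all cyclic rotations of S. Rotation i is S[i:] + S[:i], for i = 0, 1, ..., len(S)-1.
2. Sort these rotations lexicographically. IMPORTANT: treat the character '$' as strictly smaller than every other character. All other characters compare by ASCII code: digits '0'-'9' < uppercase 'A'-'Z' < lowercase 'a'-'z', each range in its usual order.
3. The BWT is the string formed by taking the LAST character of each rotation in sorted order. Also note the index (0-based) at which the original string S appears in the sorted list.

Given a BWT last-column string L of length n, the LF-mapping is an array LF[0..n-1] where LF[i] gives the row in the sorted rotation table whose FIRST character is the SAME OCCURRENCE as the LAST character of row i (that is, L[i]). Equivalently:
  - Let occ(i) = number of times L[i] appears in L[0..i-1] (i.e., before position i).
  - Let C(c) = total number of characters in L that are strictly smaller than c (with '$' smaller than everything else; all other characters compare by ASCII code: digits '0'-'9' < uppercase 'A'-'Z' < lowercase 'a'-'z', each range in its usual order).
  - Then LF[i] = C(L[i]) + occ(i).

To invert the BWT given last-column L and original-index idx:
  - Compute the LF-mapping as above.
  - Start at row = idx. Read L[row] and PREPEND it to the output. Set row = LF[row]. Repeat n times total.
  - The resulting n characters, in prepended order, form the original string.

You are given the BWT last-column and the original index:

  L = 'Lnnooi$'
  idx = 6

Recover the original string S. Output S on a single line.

LF mapping: 1 3 4 5 6 2 0
Walk LF starting at row 6, prepending L[row]:
  step 1: row=6, L[6]='$', prepend. Next row=LF[6]=0
  step 2: row=0, L[0]='L', prepend. Next row=LF[0]=1
  step 3: row=1, L[1]='n', prepend. Next row=LF[1]=3
  step 4: row=3, L[3]='o', prepend. Next row=LF[3]=5
  step 5: row=5, L[5]='i', prepend. Next row=LF[5]=2
  step 6: row=2, L[2]='n', prepend. Next row=LF[2]=4
  step 7: row=4, L[4]='o', prepend. Next row=LF[4]=6
Reversed output: onionL$

Answer: onionL$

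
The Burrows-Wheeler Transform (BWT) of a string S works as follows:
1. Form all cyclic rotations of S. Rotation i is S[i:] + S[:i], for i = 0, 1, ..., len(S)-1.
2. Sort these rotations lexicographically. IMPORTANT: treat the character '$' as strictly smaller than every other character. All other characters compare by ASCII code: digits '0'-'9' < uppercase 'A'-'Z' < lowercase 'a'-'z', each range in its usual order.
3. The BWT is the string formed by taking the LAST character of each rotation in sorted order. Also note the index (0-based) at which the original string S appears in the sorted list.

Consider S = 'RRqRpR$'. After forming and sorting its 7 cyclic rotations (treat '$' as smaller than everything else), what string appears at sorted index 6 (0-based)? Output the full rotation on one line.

Answer: qRpR$RR

Derivation:
All 7 rotations (rotation i = S[i:]+S[:i]):
  rot[0] = RRqRpR$
  rot[1] = RqRpR$R
  rot[2] = qRpR$RR
  rot[3] = RpR$RRq
  rot[4] = pR$RRqR
  rot[5] = R$RRqRp
  rot[6] = $RRqRpR
Sorted (with $ < everything):
  sorted[0] = $RRqRpR
  sorted[1] = R$RRqRp
  sorted[2] = RRqRpR$
  sorted[3] = RpR$RRq
  sorted[4] = RqRpR$R
  sorted[5] = pR$RRqR
  sorted[6] = qRpR$RR
sorted[6] = qRpR$RR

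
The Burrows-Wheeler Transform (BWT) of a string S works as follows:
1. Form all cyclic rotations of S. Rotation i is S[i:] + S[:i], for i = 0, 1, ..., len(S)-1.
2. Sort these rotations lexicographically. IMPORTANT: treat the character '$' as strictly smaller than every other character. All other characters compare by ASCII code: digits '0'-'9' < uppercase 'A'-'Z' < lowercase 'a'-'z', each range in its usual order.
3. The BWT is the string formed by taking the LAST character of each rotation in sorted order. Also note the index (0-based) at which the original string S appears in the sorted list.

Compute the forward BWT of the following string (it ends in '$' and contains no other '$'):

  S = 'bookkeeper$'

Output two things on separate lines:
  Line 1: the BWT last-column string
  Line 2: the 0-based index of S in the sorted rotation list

Answer: r$kepkoobee
1

Derivation:
All 11 rotations (rotation i = S[i:]+S[:i]):
  rot[0] = bookkeeper$
  rot[1] = ookkeeper$b
  rot[2] = okkeeper$bo
  rot[3] = kkeeper$boo
  rot[4] = keeper$book
  rot[5] = eeper$bookk
  rot[6] = eper$bookke
  rot[7] = per$bookkee
  rot[8] = er$bookkeep
  rot[9] = r$bookkeepe
  rot[10] = $bookkeeper
Sorted (with $ < everything):
  sorted[0] = $bookkeeper  (last char: 'r')
  sorted[1] = bookkeeper$  (last char: '$')
  sorted[2] = eeper$bookk  (last char: 'k')
  sorted[3] = eper$bookke  (last char: 'e')
  sorted[4] = er$bookkeep  (last char: 'p')
  sorted[5] = keeper$book  (last char: 'k')
  sorted[6] = kkeeper$boo  (last char: 'o')
  sorted[7] = okkeeper$bo  (last char: 'o')
  sorted[8] = ookkeeper$b  (last char: 'b')
  sorted[9] = per$bookkee  (last char: 'e')
  sorted[10] = r$bookkeepe  (last char: 'e')
Last column: r$kepkoobee
Original string S is at sorted index 1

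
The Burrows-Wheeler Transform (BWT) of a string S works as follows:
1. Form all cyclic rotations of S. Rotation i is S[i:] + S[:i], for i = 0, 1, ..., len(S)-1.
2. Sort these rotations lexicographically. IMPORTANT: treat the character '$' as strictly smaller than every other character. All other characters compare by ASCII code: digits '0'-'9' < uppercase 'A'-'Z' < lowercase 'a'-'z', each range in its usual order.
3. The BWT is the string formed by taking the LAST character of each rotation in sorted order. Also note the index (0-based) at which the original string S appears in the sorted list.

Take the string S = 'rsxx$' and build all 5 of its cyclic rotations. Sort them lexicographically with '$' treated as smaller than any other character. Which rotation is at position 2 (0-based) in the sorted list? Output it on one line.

Answer: sxx$r

Derivation:
All 5 rotations (rotation i = S[i:]+S[:i]):
  rot[0] = rsxx$
  rot[1] = sxx$r
  rot[2] = xx$rs
  rot[3] = x$rsx
  rot[4] = $rsxx
Sorted (with $ < everything):
  sorted[0] = $rsxx
  sorted[1] = rsxx$
  sorted[2] = sxx$r
  sorted[3] = x$rsx
  sorted[4] = xx$rs
sorted[2] = sxx$r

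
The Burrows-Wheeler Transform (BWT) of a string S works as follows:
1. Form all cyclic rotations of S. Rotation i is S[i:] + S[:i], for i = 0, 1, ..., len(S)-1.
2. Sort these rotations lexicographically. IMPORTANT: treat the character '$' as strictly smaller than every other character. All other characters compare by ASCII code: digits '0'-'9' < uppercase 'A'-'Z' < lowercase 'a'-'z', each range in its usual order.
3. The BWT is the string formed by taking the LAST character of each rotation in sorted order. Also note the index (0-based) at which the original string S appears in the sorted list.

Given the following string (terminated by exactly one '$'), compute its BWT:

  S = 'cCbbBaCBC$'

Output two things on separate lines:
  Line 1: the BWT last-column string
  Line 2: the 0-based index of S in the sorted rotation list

Answer: CCbBacBbC$
9

Derivation:
All 10 rotations (rotation i = S[i:]+S[:i]):
  rot[0] = cCbbBaCBC$
  rot[1] = CbbBaCBC$c
  rot[2] = bbBaCBC$cC
  rot[3] = bBaCBC$cCb
  rot[4] = BaCBC$cCbb
  rot[5] = aCBC$cCbbB
  rot[6] = CBC$cCbbBa
  rot[7] = BC$cCbbBaC
  rot[8] = C$cCbbBaCB
  rot[9] = $cCbbBaCBC
Sorted (with $ < everything):
  sorted[0] = $cCbbBaCBC  (last char: 'C')
  sorted[1] = BC$cCbbBaC  (last char: 'C')
  sorted[2] = BaCBC$cCbb  (last char: 'b')
  sorted[3] = C$cCbbBaCB  (last char: 'B')
  sorted[4] = CBC$cCbbBa  (last char: 'a')
  sorted[5] = CbbBaCBC$c  (last char: 'c')
  sorted[6] = aCBC$cCbbB  (last char: 'B')
  sorted[7] = bBaCBC$cCb  (last char: 'b')
  sorted[8] = bbBaCBC$cC  (last char: 'C')
  sorted[9] = cCbbBaCBC$  (last char: '$')
Last column: CCbBacBbC$
Original string S is at sorted index 9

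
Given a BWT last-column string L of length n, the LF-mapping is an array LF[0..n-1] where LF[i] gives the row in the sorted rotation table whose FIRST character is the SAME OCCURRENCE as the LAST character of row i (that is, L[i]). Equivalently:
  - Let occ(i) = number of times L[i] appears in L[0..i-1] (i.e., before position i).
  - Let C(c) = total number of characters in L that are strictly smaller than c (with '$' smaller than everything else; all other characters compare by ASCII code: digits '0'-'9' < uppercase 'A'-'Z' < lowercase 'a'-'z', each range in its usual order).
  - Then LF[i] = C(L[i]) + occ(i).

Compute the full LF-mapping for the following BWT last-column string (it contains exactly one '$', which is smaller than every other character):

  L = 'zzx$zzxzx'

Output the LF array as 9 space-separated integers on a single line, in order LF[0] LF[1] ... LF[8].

Answer: 4 5 1 0 6 7 2 8 3

Derivation:
Char counts: '$':1, 'x':3, 'z':5
C (first-col start): C('$')=0, C('x')=1, C('z')=4
L[0]='z': occ=0, LF[0]=C('z')+0=4+0=4
L[1]='z': occ=1, LF[1]=C('z')+1=4+1=5
L[2]='x': occ=0, LF[2]=C('x')+0=1+0=1
L[3]='$': occ=0, LF[3]=C('$')+0=0+0=0
L[4]='z': occ=2, LF[4]=C('z')+2=4+2=6
L[5]='z': occ=3, LF[5]=C('z')+3=4+3=7
L[6]='x': occ=1, LF[6]=C('x')+1=1+1=2
L[7]='z': occ=4, LF[7]=C('z')+4=4+4=8
L[8]='x': occ=2, LF[8]=C('x')+2=1+2=3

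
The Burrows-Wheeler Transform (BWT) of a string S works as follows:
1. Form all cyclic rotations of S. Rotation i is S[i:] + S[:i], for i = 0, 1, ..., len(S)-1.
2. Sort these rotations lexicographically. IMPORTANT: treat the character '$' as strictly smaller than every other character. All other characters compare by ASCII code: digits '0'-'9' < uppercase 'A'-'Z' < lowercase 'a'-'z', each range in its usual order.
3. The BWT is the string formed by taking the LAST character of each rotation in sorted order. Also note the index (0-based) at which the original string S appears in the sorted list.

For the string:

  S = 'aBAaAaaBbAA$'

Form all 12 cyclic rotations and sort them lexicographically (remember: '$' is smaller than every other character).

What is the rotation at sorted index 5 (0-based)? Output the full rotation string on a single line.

All 12 rotations (rotation i = S[i:]+S[:i]):
  rot[0] = aBAaAaaBbAA$
  rot[1] = BAaAaaBbAA$a
  rot[2] = AaAaaBbAA$aB
  rot[3] = aAaaBbAA$aBA
  rot[4] = AaaBbAA$aBAa
  rot[5] = aaBbAA$aBAaA
  rot[6] = aBbAA$aBAaAa
  rot[7] = BbAA$aBAaAaa
  rot[8] = bAA$aBAaAaaB
  rot[9] = AA$aBAaAaaBb
  rot[10] = A$aBAaAaaBbA
  rot[11] = $aBAaAaaBbAA
Sorted (with $ < everything):
  sorted[0] = $aBAaAaaBbAA
  sorted[1] = A$aBAaAaaBbA
  sorted[2] = AA$aBAaAaaBb
  sorted[3] = AaAaaBbAA$aB
  sorted[4] = AaaBbAA$aBAa
  sorted[5] = BAaAaaBbAA$a
  sorted[6] = BbAA$aBAaAaa
  sorted[7] = aAaaBbAA$aBA
  sorted[8] = aBAaAaaBbAA$
  sorted[9] = aBbAA$aBAaAa
  sorted[10] = aaBbAA$aBAaA
  sorted[11] = bAA$aBAaAaaB
sorted[5] = BAaAaaBbAA$a

Answer: BAaAaaBbAA$a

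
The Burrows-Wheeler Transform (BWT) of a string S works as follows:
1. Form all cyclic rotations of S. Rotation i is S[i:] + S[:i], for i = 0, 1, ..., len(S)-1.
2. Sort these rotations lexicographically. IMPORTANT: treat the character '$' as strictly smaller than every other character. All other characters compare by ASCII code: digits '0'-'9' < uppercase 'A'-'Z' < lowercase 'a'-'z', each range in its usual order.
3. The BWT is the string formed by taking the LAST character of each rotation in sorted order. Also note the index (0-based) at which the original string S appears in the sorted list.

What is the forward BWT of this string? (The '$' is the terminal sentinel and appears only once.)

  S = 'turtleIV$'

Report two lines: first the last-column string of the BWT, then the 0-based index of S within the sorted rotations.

All 9 rotations (rotation i = S[i:]+S[:i]):
  rot[0] = turtleIV$
  rot[1] = urtleIV$t
  rot[2] = rtleIV$tu
  rot[3] = tleIV$tur
  rot[4] = leIV$turt
  rot[5] = eIV$turtl
  rot[6] = IV$turtle
  rot[7] = V$turtleI
  rot[8] = $turtleIV
Sorted (with $ < everything):
  sorted[0] = $turtleIV  (last char: 'V')
  sorted[1] = IV$turtle  (last char: 'e')
  sorted[2] = V$turtleI  (last char: 'I')
  sorted[3] = eIV$turtl  (last char: 'l')
  sorted[4] = leIV$turt  (last char: 't')
  sorted[5] = rtleIV$tu  (last char: 'u')
  sorted[6] = tleIV$tur  (last char: 'r')
  sorted[7] = turtleIV$  (last char: '$')
  sorted[8] = urtleIV$t  (last char: 't')
Last column: VeIltur$t
Original string S is at sorted index 7

Answer: VeIltur$t
7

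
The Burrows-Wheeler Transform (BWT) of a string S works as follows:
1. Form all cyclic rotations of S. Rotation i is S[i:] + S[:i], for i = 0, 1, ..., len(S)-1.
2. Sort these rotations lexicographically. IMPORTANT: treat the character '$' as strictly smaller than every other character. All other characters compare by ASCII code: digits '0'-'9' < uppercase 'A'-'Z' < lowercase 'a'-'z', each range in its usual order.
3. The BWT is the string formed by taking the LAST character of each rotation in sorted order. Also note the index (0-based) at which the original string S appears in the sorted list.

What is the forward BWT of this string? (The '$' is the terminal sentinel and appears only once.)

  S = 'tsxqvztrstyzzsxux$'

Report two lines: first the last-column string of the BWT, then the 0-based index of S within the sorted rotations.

Answer: xxtrtzz$sxqusstzvy
7

Derivation:
All 18 rotations (rotation i = S[i:]+S[:i]):
  rot[0] = tsxqvztrstyzzsxux$
  rot[1] = sxqvztrstyzzsxux$t
  rot[2] = xqvztrstyzzsxux$ts
  rot[3] = qvztrstyzzsxux$tsx
  rot[4] = vztrstyzzsxux$tsxq
  rot[5] = ztrstyzzsxux$tsxqv
  rot[6] = trstyzzsxux$tsxqvz
  rot[7] = rstyzzsxux$tsxqvzt
  rot[8] = styzzsxux$tsxqvztr
  rot[9] = tyzzsxux$tsxqvztrs
  rot[10] = yzzsxux$tsxqvztrst
  rot[11] = zzsxux$tsxqvztrsty
  rot[12] = zsxux$tsxqvztrstyz
  rot[13] = sxux$tsxqvztrstyzz
  rot[14] = xux$tsxqvztrstyzzs
  rot[15] = ux$tsxqvztrstyzzsx
  rot[16] = x$tsxqvztrstyzzsxu
  rot[17] = $tsxqvztrstyzzsxux
Sorted (with $ < everything):
  sorted[0] = $tsxqvztrstyzzsxux  (last char: 'x')
  sorted[1] = qvztrstyzzsxux$tsx  (last char: 'x')
  sorted[2] = rstyzzsxux$tsxqvzt  (last char: 't')
  sorted[3] = styzzsxux$tsxqvztr  (last char: 'r')
  sorted[4] = sxqvztrstyzzsxux$t  (last char: 't')
  sorted[5] = sxux$tsxqvztrstyzz  (last char: 'z')
  sorted[6] = trstyzzsxux$tsxqvz  (last char: 'z')
  sorted[7] = tsxqvztrstyzzsxux$  (last char: '$')
  sorted[8] = tyzzsxux$tsxqvztrs  (last char: 's')
  sorted[9] = ux$tsxqvztrstyzzsx  (last char: 'x')
  sorted[10] = vztrstyzzsxux$tsxq  (last char: 'q')
  sorted[11] = x$tsxqvztrstyzzsxu  (last char: 'u')
  sorted[12] = xqvztrstyzzsxux$ts  (last char: 's')
  sorted[13] = xux$tsxqvztrstyzzs  (last char: 's')
  sorted[14] = yzzsxux$tsxqvztrst  (last char: 't')
  sorted[15] = zsxux$tsxqvztrstyz  (last char: 'z')
  sorted[16] = ztrstyzzsxux$tsxqv  (last char: 'v')
  sorted[17] = zzsxux$tsxqvztrsty  (last char: 'y')
Last column: xxtrtzz$sxqusstzvy
Original string S is at sorted index 7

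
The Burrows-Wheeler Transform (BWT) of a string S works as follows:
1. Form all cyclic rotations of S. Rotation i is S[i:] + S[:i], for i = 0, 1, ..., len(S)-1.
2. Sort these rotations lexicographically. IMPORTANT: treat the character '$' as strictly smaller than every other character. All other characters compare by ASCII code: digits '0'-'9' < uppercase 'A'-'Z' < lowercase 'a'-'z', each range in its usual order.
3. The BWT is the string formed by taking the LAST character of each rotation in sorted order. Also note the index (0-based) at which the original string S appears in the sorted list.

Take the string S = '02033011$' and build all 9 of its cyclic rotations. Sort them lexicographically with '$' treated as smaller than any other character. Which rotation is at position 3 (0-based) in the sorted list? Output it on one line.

All 9 rotations (rotation i = S[i:]+S[:i]):
  rot[0] = 02033011$
  rot[1] = 2033011$0
  rot[2] = 033011$02
  rot[3] = 33011$020
  rot[4] = 3011$0203
  rot[5] = 011$02033
  rot[6] = 11$020330
  rot[7] = 1$0203301
  rot[8] = $02033011
Sorted (with $ < everything):
  sorted[0] = $02033011
  sorted[1] = 011$02033
  sorted[2] = 02033011$
  sorted[3] = 033011$02
  sorted[4] = 1$0203301
  sorted[5] = 11$020330
  sorted[6] = 2033011$0
  sorted[7] = 3011$0203
  sorted[8] = 33011$020
sorted[3] = 033011$02

Answer: 033011$02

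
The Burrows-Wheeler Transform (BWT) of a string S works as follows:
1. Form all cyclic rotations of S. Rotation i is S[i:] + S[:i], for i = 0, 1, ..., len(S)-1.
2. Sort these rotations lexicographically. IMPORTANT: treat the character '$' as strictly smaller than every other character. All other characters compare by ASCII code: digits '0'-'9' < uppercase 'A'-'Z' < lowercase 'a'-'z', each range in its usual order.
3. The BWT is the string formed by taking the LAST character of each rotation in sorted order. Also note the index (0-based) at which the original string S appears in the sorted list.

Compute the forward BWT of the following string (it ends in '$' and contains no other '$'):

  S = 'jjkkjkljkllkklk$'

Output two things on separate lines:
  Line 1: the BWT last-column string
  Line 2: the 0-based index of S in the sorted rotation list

All 16 rotations (rotation i = S[i:]+S[:i]):
  rot[0] = jjkkjkljkllkklk$
  rot[1] = jkkjkljkllkklk$j
  rot[2] = kkjkljkllkklk$jj
  rot[3] = kjkljkllkklk$jjk
  rot[4] = jkljkllkklk$jjkk
  rot[5] = kljkllkklk$jjkkj
  rot[6] = ljkllkklk$jjkkjk
  rot[7] = jkllkklk$jjkkjkl
  rot[8] = kllkklk$jjkkjklj
  rot[9] = llkklk$jjkkjkljk
  rot[10] = lkklk$jjkkjkljkl
  rot[11] = kklk$jjkkjkljkll
  rot[12] = klk$jjkkjkljkllk
  rot[13] = lk$jjkkjkljkllkk
  rot[14] = k$jjkkjkljkllkkl
  rot[15] = $jjkkjkljkllkklk
Sorted (with $ < everything):
  sorted[0] = $jjkkjkljkllkklk  (last char: 'k')
  sorted[1] = jjkkjkljkllkklk$  (last char: '$')
  sorted[2] = jkkjkljkllkklk$j  (last char: 'j')
  sorted[3] = jkljkllkklk$jjkk  (last char: 'k')
  sorted[4] = jkllkklk$jjkkjkl  (last char: 'l')
  sorted[5] = k$jjkkjkljkllkkl  (last char: 'l')
  sorted[6] = kjkljkllkklk$jjk  (last char: 'k')
  sorted[7] = kkjkljkllkklk$jj  (last char: 'j')
  sorted[8] = kklk$jjkkjkljkll  (last char: 'l')
  sorted[9] = kljkllkklk$jjkkj  (last char: 'j')
  sorted[10] = klk$jjkkjkljkllk  (last char: 'k')
  sorted[11] = kllkklk$jjkkjklj  (last char: 'j')
  sorted[12] = ljkllkklk$jjkkjk  (last char: 'k')
  sorted[13] = lk$jjkkjkljkllkk  (last char: 'k')
  sorted[14] = lkklk$jjkkjkljkl  (last char: 'l')
  sorted[15] = llkklk$jjkkjkljk  (last char: 'k')
Last column: k$jkllkjljkjkklk
Original string S is at sorted index 1

Answer: k$jkllkjljkjkklk
1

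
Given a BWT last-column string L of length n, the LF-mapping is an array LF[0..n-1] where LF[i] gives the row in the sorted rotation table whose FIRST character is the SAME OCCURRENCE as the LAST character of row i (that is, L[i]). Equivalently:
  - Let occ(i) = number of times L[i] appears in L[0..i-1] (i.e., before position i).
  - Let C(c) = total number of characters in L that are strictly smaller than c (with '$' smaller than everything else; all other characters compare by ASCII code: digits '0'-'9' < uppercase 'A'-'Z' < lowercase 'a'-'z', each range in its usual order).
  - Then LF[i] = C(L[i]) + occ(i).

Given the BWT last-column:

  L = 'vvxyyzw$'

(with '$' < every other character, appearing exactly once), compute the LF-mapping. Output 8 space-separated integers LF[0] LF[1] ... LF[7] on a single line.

Char counts: '$':1, 'v':2, 'w':1, 'x':1, 'y':2, 'z':1
C (first-col start): C('$')=0, C('v')=1, C('w')=3, C('x')=4, C('y')=5, C('z')=7
L[0]='v': occ=0, LF[0]=C('v')+0=1+0=1
L[1]='v': occ=1, LF[1]=C('v')+1=1+1=2
L[2]='x': occ=0, LF[2]=C('x')+0=4+0=4
L[3]='y': occ=0, LF[3]=C('y')+0=5+0=5
L[4]='y': occ=1, LF[4]=C('y')+1=5+1=6
L[5]='z': occ=0, LF[5]=C('z')+0=7+0=7
L[6]='w': occ=0, LF[6]=C('w')+0=3+0=3
L[7]='$': occ=0, LF[7]=C('$')+0=0+0=0

Answer: 1 2 4 5 6 7 3 0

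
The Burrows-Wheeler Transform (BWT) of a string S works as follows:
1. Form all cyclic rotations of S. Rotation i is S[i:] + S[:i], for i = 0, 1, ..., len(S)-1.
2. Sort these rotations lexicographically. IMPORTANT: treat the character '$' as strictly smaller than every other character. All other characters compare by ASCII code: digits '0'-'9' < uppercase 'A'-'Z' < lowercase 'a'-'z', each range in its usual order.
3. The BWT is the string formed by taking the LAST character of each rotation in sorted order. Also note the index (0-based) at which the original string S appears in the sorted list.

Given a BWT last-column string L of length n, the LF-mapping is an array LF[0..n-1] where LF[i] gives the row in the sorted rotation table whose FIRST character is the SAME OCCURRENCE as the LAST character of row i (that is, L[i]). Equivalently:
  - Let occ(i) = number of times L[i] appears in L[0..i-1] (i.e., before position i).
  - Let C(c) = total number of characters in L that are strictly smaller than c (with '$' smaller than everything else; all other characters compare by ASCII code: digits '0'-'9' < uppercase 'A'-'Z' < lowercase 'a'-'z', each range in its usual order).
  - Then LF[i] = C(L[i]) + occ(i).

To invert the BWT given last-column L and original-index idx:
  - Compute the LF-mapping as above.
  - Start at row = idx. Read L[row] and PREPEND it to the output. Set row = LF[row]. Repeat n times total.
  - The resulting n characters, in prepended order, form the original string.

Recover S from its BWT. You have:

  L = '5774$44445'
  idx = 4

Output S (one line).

LF mapping: 6 8 9 1 0 2 3 4 5 7
Walk LF starting at row 4, prepending L[row]:
  step 1: row=4, L[4]='$', prepend. Next row=LF[4]=0
  step 2: row=0, L[0]='5', prepend. Next row=LF[0]=6
  step 3: row=6, L[6]='4', prepend. Next row=LF[6]=3
  step 4: row=3, L[3]='4', prepend. Next row=LF[3]=1
  step 5: row=1, L[1]='7', prepend. Next row=LF[1]=8
  step 6: row=8, L[8]='4', prepend. Next row=LF[8]=5
  step 7: row=5, L[5]='4', prepend. Next row=LF[5]=2
  step 8: row=2, L[2]='7', prepend. Next row=LF[2]=9
  step 9: row=9, L[9]='5', prepend. Next row=LF[9]=7
  step 10: row=7, L[7]='4', prepend. Next row=LF[7]=4
Reversed output: 457447445$

Answer: 457447445$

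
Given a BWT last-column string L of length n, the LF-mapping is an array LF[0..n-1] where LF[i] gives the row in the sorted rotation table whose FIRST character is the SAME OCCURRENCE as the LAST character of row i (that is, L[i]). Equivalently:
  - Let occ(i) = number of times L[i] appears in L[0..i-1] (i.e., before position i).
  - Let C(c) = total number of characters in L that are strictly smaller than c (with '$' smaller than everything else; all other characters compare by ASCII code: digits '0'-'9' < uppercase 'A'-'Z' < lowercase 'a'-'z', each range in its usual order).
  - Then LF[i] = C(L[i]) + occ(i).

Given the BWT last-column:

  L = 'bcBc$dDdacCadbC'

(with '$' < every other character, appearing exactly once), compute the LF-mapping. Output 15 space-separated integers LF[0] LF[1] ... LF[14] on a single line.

Char counts: '$':1, 'B':1, 'C':2, 'D':1, 'a':2, 'b':2, 'c':3, 'd':3
C (first-col start): C('$')=0, C('B')=1, C('C')=2, C('D')=4, C('a')=5, C('b')=7, C('c')=9, C('d')=12
L[0]='b': occ=0, LF[0]=C('b')+0=7+0=7
L[1]='c': occ=0, LF[1]=C('c')+0=9+0=9
L[2]='B': occ=0, LF[2]=C('B')+0=1+0=1
L[3]='c': occ=1, LF[3]=C('c')+1=9+1=10
L[4]='$': occ=0, LF[4]=C('$')+0=0+0=0
L[5]='d': occ=0, LF[5]=C('d')+0=12+0=12
L[6]='D': occ=0, LF[6]=C('D')+0=4+0=4
L[7]='d': occ=1, LF[7]=C('d')+1=12+1=13
L[8]='a': occ=0, LF[8]=C('a')+0=5+0=5
L[9]='c': occ=2, LF[9]=C('c')+2=9+2=11
L[10]='C': occ=0, LF[10]=C('C')+0=2+0=2
L[11]='a': occ=1, LF[11]=C('a')+1=5+1=6
L[12]='d': occ=2, LF[12]=C('d')+2=12+2=14
L[13]='b': occ=1, LF[13]=C('b')+1=7+1=8
L[14]='C': occ=1, LF[14]=C('C')+1=2+1=3

Answer: 7 9 1 10 0 12 4 13 5 11 2 6 14 8 3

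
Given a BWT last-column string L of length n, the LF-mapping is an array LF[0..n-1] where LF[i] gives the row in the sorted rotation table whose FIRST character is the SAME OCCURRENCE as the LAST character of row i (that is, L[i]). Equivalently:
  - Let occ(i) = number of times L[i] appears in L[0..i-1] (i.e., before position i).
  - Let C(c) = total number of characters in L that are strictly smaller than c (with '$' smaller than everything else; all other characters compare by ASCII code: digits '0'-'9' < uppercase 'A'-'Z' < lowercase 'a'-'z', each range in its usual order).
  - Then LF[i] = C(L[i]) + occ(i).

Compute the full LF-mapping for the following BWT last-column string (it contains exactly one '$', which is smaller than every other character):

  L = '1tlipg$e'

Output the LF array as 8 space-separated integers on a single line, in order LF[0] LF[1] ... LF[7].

Char counts: '$':1, '1':1, 'e':1, 'g':1, 'i':1, 'l':1, 'p':1, 't':1
C (first-col start): C('$')=0, C('1')=1, C('e')=2, C('g')=3, C('i')=4, C('l')=5, C('p')=6, C('t')=7
L[0]='1': occ=0, LF[0]=C('1')+0=1+0=1
L[1]='t': occ=0, LF[1]=C('t')+0=7+0=7
L[2]='l': occ=0, LF[2]=C('l')+0=5+0=5
L[3]='i': occ=0, LF[3]=C('i')+0=4+0=4
L[4]='p': occ=0, LF[4]=C('p')+0=6+0=6
L[5]='g': occ=0, LF[5]=C('g')+0=3+0=3
L[6]='$': occ=0, LF[6]=C('$')+0=0+0=0
L[7]='e': occ=0, LF[7]=C('e')+0=2+0=2

Answer: 1 7 5 4 6 3 0 2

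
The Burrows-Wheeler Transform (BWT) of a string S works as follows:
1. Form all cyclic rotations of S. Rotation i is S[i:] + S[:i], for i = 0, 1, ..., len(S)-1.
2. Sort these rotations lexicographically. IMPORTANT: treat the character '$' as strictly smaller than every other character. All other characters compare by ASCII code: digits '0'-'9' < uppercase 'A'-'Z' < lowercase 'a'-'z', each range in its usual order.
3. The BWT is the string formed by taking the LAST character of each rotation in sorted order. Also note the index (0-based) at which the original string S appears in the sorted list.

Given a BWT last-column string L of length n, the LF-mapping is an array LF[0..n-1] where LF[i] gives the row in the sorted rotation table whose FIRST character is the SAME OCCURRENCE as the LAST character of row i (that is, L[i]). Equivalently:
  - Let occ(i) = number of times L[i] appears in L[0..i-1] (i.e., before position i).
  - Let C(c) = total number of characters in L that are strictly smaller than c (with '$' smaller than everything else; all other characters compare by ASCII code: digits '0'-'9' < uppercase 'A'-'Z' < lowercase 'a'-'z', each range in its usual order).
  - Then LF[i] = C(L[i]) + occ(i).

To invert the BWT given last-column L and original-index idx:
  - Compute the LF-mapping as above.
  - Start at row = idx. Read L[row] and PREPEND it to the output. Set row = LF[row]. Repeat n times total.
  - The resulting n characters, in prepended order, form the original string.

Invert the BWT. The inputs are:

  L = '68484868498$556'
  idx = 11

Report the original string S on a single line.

LF mapping: 6 9 1 10 2 11 7 12 3 14 13 0 4 5 8
Walk LF starting at row 11, prepending L[row]:
  step 1: row=11, L[11]='$', prepend. Next row=LF[11]=0
  step 2: row=0, L[0]='6', prepend. Next row=LF[0]=6
  step 3: row=6, L[6]='6', prepend. Next row=LF[6]=7
  step 4: row=7, L[7]='8', prepend. Next row=LF[7]=12
  step 5: row=12, L[12]='5', prepend. Next row=LF[12]=4
  step 6: row=4, L[4]='4', prepend. Next row=LF[4]=2
  step 7: row=2, L[2]='4', prepend. Next row=LF[2]=1
  step 8: row=1, L[1]='8', prepend. Next row=LF[1]=9
  step 9: row=9, L[9]='9', prepend. Next row=LF[9]=14
  step 10: row=14, L[14]='6', prepend. Next row=LF[14]=8
  step 11: row=8, L[8]='4', prepend. Next row=LF[8]=3
  step 12: row=3, L[3]='8', prepend. Next row=LF[3]=10
  step 13: row=10, L[10]='8', prepend. Next row=LF[10]=13
  step 14: row=13, L[13]='5', prepend. Next row=LF[13]=5
  step 15: row=5, L[5]='8', prepend. Next row=LF[5]=11
Reversed output: 85884698445866$

Answer: 85884698445866$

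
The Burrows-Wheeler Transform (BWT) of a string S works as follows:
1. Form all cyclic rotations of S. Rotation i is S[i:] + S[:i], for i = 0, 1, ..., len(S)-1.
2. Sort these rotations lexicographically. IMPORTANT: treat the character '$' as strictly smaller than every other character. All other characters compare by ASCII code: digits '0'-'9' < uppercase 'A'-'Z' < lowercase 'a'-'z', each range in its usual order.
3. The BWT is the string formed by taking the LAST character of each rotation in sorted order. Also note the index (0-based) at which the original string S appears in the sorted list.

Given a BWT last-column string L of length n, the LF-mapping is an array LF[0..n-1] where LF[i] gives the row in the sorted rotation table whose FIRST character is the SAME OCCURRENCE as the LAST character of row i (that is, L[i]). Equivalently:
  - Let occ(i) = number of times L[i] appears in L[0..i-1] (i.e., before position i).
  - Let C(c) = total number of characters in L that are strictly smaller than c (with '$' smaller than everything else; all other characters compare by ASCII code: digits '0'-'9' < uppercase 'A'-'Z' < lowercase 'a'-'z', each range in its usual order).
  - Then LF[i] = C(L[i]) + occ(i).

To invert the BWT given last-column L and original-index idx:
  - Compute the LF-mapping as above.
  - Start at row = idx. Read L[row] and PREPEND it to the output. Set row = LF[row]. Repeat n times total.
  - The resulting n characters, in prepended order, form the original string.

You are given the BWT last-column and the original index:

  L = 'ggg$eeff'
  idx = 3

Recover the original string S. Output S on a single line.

Answer: fgefgeg$

Derivation:
LF mapping: 5 6 7 0 1 2 3 4
Walk LF starting at row 3, prepending L[row]:
  step 1: row=3, L[3]='$', prepend. Next row=LF[3]=0
  step 2: row=0, L[0]='g', prepend. Next row=LF[0]=5
  step 3: row=5, L[5]='e', prepend. Next row=LF[5]=2
  step 4: row=2, L[2]='g', prepend. Next row=LF[2]=7
  step 5: row=7, L[7]='f', prepend. Next row=LF[7]=4
  step 6: row=4, L[4]='e', prepend. Next row=LF[4]=1
  step 7: row=1, L[1]='g', prepend. Next row=LF[1]=6
  step 8: row=6, L[6]='f', prepend. Next row=LF[6]=3
Reversed output: fgefgeg$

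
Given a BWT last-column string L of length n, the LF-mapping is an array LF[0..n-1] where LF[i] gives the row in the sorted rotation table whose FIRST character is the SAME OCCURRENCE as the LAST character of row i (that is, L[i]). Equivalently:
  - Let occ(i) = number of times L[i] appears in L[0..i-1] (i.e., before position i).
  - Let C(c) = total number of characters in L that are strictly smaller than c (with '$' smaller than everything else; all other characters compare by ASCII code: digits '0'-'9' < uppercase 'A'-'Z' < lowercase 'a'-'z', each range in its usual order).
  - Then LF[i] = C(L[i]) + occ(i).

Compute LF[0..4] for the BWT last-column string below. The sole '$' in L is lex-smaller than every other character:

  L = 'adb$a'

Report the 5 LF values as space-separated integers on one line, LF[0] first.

Char counts: '$':1, 'a':2, 'b':1, 'd':1
C (first-col start): C('$')=0, C('a')=1, C('b')=3, C('d')=4
L[0]='a': occ=0, LF[0]=C('a')+0=1+0=1
L[1]='d': occ=0, LF[1]=C('d')+0=4+0=4
L[2]='b': occ=0, LF[2]=C('b')+0=3+0=3
L[3]='$': occ=0, LF[3]=C('$')+0=0+0=0
L[4]='a': occ=1, LF[4]=C('a')+1=1+1=2

Answer: 1 4 3 0 2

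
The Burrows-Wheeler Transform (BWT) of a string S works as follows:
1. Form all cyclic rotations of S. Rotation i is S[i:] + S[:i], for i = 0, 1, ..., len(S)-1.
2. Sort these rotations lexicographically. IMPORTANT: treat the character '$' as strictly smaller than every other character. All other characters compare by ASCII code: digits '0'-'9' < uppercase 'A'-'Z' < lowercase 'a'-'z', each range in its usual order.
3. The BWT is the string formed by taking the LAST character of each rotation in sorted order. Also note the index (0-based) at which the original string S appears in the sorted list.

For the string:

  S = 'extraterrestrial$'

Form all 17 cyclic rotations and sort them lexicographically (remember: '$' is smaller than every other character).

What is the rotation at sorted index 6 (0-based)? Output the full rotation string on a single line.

Answer: ial$extraterrestr

Derivation:
All 17 rotations (rotation i = S[i:]+S[:i]):
  rot[0] = extraterrestrial$
  rot[1] = xtraterrestrial$e
  rot[2] = traterrestrial$ex
  rot[3] = raterrestrial$ext
  rot[4] = aterrestrial$extr
  rot[5] = terrestrial$extra
  rot[6] = errestrial$extrat
  rot[7] = rrestrial$extrate
  rot[8] = restrial$extrater
  rot[9] = estrial$extraterr
  rot[10] = strial$extraterre
  rot[11] = trial$extraterres
  rot[12] = rial$extraterrest
  rot[13] = ial$extraterrestr
  rot[14] = al$extraterrestri
  rot[15] = l$extraterrestria
  rot[16] = $extraterrestrial
Sorted (with $ < everything):
  sorted[0] = $extraterrestrial
  sorted[1] = al$extraterrestri
  sorted[2] = aterrestrial$extr
  sorted[3] = errestrial$extrat
  sorted[4] = estrial$extraterr
  sorted[5] = extraterrestrial$
  sorted[6] = ial$extraterrestr
  sorted[7] = l$extraterrestria
  sorted[8] = raterrestrial$ext
  sorted[9] = restrial$extrater
  sorted[10] = rial$extraterrest
  sorted[11] = rrestrial$extrate
  sorted[12] = strial$extraterre
  sorted[13] = terrestrial$extra
  sorted[14] = traterrestrial$ex
  sorted[15] = trial$extraterres
  sorted[16] = xtraterrestrial$e
sorted[6] = ial$extraterrestr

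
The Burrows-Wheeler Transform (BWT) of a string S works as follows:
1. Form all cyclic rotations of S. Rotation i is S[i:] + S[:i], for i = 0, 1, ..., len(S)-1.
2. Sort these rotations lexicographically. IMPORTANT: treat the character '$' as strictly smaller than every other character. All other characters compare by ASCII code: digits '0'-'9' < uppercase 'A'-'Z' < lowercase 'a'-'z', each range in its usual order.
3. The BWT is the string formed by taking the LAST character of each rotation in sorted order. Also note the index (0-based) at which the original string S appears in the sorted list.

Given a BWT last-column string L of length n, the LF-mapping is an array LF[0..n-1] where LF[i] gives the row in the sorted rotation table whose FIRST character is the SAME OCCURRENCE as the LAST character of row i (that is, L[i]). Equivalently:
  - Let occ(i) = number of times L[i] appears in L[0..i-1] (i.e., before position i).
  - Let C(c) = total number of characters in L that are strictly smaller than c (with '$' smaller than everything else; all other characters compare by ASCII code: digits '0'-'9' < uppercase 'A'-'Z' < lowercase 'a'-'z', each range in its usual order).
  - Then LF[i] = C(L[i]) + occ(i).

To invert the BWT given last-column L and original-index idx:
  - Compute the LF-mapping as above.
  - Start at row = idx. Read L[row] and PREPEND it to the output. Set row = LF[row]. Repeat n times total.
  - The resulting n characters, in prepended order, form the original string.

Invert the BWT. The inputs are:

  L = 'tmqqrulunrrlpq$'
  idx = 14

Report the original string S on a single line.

Answer: uqmlqlrrrnqupt$

Derivation:
LF mapping: 12 3 6 7 9 13 1 14 4 10 11 2 5 8 0
Walk LF starting at row 14, prepending L[row]:
  step 1: row=14, L[14]='$', prepend. Next row=LF[14]=0
  step 2: row=0, L[0]='t', prepend. Next row=LF[0]=12
  step 3: row=12, L[12]='p', prepend. Next row=LF[12]=5
  step 4: row=5, L[5]='u', prepend. Next row=LF[5]=13
  step 5: row=13, L[13]='q', prepend. Next row=LF[13]=8
  step 6: row=8, L[8]='n', prepend. Next row=LF[8]=4
  step 7: row=4, L[4]='r', prepend. Next row=LF[4]=9
  step 8: row=9, L[9]='r', prepend. Next row=LF[9]=10
  step 9: row=10, L[10]='r', prepend. Next row=LF[10]=11
  step 10: row=11, L[11]='l', prepend. Next row=LF[11]=2
  step 11: row=2, L[2]='q', prepend. Next row=LF[2]=6
  step 12: row=6, L[6]='l', prepend. Next row=LF[6]=1
  step 13: row=1, L[1]='m', prepend. Next row=LF[1]=3
  step 14: row=3, L[3]='q', prepend. Next row=LF[3]=7
  step 15: row=7, L[7]='u', prepend. Next row=LF[7]=14
Reversed output: uqmlqlrrrnqupt$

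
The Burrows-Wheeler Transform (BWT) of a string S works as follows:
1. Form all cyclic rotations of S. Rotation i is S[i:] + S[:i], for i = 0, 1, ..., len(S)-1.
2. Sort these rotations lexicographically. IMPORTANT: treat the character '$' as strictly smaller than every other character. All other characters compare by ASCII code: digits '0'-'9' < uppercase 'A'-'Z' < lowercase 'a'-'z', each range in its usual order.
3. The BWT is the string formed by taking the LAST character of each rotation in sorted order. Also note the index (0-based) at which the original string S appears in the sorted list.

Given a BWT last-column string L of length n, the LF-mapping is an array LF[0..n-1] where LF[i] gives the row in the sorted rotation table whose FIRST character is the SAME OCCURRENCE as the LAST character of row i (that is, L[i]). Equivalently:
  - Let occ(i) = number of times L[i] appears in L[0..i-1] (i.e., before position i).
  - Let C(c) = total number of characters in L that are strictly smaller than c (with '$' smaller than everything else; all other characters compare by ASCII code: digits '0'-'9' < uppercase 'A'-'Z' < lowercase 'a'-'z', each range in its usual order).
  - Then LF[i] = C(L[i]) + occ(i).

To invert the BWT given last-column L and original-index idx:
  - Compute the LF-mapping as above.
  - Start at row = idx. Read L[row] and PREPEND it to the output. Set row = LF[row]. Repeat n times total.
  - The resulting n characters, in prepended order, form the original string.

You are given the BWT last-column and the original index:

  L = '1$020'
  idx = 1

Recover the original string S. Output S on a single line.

Answer: 0021$

Derivation:
LF mapping: 3 0 1 4 2
Walk LF starting at row 1, prepending L[row]:
  step 1: row=1, L[1]='$', prepend. Next row=LF[1]=0
  step 2: row=0, L[0]='1', prepend. Next row=LF[0]=3
  step 3: row=3, L[3]='2', prepend. Next row=LF[3]=4
  step 4: row=4, L[4]='0', prepend. Next row=LF[4]=2
  step 5: row=2, L[2]='0', prepend. Next row=LF[2]=1
Reversed output: 0021$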